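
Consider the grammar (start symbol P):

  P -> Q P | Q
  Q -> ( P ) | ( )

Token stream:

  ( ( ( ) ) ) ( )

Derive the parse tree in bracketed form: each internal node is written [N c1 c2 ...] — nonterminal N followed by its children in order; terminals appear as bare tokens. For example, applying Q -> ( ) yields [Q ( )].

[P [Q ( [P [Q ( [P [Q ( )]] )]] )] [P [Q ( )]]]

P
Q P
( P ) P
( Q ) P
( ( P ) ) P
( ( Q ) ) P
( ( ( ) ) ) P
( ( ( ) ) ) Q
( ( ( ) ) ) ( )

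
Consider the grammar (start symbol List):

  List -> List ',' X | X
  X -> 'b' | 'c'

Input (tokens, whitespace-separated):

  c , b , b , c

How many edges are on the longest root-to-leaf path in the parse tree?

[List [List [List [List [X c]] , [X b]] , [X b]] , [X c]]

5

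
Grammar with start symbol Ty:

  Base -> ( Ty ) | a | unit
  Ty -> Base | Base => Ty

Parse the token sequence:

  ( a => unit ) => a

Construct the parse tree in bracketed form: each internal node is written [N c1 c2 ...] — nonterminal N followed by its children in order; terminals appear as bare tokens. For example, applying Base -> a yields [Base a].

[Ty [Base ( [Ty [Base a] => [Ty [Base unit]]] )] => [Ty [Base a]]]

Ty
Base => Ty
( Ty ) => Ty
( Base => Ty ) => Ty
( a => Ty ) => Ty
( a => Base ) => Ty
( a => unit ) => Ty
( a => unit ) => Base
( a => unit ) => a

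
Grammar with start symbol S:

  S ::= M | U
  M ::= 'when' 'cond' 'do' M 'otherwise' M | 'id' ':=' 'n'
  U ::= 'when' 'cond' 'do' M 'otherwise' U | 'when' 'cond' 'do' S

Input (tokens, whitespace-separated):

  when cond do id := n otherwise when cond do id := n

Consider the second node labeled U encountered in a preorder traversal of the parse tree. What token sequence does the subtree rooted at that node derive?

[S [U when cond do [M id := n] otherwise [U when cond do [S [M id := n]]]]]

when cond do id := n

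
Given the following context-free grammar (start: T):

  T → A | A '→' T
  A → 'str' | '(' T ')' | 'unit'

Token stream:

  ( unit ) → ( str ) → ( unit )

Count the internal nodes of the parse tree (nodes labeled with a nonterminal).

12

[T [A ( [T [A unit]] )] → [T [A ( [T [A str]] )] → [T [A ( [T [A unit]] )]]]]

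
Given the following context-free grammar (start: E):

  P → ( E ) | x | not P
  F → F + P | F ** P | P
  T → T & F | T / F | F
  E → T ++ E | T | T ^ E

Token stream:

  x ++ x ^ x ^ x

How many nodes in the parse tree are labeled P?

4

[E [T [F [P x]]] ++ [E [T [F [P x]]] ^ [E [T [F [P x]]] ^ [E [T [F [P x]]]]]]]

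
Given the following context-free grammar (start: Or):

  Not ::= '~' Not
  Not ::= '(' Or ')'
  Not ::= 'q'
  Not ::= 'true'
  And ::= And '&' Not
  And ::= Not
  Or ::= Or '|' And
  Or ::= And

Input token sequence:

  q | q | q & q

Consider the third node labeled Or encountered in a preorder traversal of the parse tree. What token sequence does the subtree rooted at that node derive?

q

[Or [Or [Or [And [Not q]]] | [And [Not q]]] | [And [And [Not q]] & [Not q]]]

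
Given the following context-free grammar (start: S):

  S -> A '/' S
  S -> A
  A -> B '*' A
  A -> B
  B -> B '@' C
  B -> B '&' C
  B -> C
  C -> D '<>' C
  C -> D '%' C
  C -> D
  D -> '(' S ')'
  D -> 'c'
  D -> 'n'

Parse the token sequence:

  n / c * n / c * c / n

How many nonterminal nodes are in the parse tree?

28

[S [A [B [C [D n]]]] / [S [A [B [C [D c]]] * [A [B [C [D n]]]]] / [S [A [B [C [D c]]] * [A [B [C [D c]]]]] / [S [A [B [C [D n]]]]]]]]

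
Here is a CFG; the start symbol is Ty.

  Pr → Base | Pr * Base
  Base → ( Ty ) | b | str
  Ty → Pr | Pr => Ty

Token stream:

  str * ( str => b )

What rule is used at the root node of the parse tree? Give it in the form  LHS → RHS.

[Ty [Pr [Pr [Base str]] * [Base ( [Ty [Pr [Base str]] => [Ty [Pr [Base b]]]] )]]]

Ty → Pr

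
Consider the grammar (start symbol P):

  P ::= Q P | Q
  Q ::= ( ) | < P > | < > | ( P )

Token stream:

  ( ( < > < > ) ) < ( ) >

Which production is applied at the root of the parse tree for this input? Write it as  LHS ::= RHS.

[P [Q ( [P [Q ( [P [Q < >] [P [Q < >]]] )]] )] [P [Q < [P [Q ( )]] >]]]

P ::= Q P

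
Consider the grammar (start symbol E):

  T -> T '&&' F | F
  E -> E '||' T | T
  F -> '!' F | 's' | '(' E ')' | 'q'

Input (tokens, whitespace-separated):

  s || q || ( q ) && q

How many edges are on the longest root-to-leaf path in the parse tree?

7

[E [E [E [T [F s]]] || [T [F q]]] || [T [T [F ( [E [T [F q]]] )]] && [F q]]]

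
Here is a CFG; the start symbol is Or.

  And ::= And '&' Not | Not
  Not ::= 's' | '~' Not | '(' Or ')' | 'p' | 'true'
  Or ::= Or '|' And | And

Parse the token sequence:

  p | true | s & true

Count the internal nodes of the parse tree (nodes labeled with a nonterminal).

[Or [Or [Or [And [Not p]]] | [And [Not true]]] | [And [And [Not s]] & [Not true]]]

11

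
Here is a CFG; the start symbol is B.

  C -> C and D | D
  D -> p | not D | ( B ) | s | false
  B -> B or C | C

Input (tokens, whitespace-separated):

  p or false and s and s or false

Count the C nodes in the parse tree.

[B [B [B [C [D p]]] or [C [C [C [D false]] and [D s]] and [D s]]] or [C [D false]]]

5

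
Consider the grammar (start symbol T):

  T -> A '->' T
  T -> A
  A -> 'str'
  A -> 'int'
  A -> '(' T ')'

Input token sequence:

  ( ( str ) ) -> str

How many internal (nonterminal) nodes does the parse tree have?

8

[T [A ( [T [A ( [T [A str]] )]] )] -> [T [A str]]]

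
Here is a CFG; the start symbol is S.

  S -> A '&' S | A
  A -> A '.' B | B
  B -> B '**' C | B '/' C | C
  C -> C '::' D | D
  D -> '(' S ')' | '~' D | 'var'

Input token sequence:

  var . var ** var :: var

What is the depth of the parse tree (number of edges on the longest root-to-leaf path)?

6

[S [A [A [B [C [D var]]]] . [B [B [C [D var]]] ** [C [C [D var]] :: [D var]]]]]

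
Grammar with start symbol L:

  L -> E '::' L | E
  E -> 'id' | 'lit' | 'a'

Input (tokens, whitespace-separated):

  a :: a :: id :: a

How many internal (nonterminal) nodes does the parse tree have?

8

[L [E a] :: [L [E a] :: [L [E id] :: [L [E a]]]]]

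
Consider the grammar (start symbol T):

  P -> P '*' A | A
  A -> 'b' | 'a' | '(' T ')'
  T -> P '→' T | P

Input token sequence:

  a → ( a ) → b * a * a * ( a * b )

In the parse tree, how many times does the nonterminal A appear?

[T [P [A a]] → [T [P [A ( [T [P [A a]]] )]] → [T [P [P [P [P [A b]] * [A a]] * [A a]] * [A ( [T [P [P [A a]] * [A b]]] )]]]]]

9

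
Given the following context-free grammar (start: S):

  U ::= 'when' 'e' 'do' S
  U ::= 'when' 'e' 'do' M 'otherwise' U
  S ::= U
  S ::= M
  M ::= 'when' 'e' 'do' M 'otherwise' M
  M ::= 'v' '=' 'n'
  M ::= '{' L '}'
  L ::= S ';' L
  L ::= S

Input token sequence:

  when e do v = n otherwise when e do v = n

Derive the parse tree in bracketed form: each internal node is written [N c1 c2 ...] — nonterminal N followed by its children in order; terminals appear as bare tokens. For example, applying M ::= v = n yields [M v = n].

[S [U when e do [M v = n] otherwise [U when e do [S [M v = n]]]]]

S
U
when e do M otherwise U
when e do v = n otherwise U
when e do v = n otherwise when e do S
when e do v = n otherwise when e do M
when e do v = n otherwise when e do v = n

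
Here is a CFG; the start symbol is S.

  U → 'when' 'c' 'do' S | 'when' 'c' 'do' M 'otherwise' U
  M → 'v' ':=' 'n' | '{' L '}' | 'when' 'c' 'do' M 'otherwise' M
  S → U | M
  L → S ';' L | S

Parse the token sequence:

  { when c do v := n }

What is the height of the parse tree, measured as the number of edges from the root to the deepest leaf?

7

[S [M { [L [S [U when c do [S [M v := n]]]]] }]]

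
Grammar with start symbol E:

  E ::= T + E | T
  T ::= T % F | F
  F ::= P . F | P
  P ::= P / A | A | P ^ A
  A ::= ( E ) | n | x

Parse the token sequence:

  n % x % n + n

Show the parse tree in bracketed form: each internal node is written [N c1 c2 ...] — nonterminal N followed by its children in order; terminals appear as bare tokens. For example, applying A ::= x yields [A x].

[E [T [T [T [F [P [A n]]]] % [F [P [A x]]]] % [F [P [A n]]]] + [E [T [F [P [A n]]]]]]

E
T + E
T % F + E
T % F % F + E
F % F % F + E
P % F % F + E
A % F % F + E
n % F % F + E
n % P % F + E
n % A % F + E
n % x % F + E
n % x % P + E
n % x % A + E
n % x % n + E
n % x % n + T
n % x % n + F
n % x % n + P
n % x % n + A
n % x % n + n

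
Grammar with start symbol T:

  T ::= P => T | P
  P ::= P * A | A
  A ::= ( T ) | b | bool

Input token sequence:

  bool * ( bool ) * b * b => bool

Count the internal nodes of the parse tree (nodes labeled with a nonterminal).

15

[T [P [P [P [P [A bool]] * [A ( [T [P [A bool]]] )]] * [A b]] * [A b]] => [T [P [A bool]]]]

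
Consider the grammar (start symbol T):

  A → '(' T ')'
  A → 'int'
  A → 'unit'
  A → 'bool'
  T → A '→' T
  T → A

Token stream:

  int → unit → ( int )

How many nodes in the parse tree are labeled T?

4

[T [A int] → [T [A unit] → [T [A ( [T [A int]] )]]]]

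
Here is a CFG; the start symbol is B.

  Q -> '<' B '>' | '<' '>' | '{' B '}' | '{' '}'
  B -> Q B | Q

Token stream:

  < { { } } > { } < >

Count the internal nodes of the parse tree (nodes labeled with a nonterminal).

10

[B [Q < [B [Q { [B [Q { }]] }]] >] [B [Q { }] [B [Q < >]]]]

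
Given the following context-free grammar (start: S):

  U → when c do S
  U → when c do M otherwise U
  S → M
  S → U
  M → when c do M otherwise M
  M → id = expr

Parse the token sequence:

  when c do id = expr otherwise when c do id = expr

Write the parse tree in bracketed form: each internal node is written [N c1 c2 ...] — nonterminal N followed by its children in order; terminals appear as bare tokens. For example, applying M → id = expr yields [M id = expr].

[S [U when c do [M id = expr] otherwise [U when c do [S [M id = expr]]]]]

S
U
when c do M otherwise U
when c do id = expr otherwise U
when c do id = expr otherwise when c do S
when c do id = expr otherwise when c do M
when c do id = expr otherwise when c do id = expr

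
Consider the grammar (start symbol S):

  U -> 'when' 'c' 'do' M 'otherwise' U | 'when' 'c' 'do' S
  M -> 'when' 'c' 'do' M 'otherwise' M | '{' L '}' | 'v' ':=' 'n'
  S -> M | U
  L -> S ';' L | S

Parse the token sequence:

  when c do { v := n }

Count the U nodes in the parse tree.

1

[S [U when c do [S [M { [L [S [M v := n]]] }]]]]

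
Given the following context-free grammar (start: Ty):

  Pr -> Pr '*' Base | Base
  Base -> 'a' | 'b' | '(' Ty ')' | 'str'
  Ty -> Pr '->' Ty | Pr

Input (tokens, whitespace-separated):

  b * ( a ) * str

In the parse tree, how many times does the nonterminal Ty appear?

2

[Ty [Pr [Pr [Pr [Base b]] * [Base ( [Ty [Pr [Base a]]] )]] * [Base str]]]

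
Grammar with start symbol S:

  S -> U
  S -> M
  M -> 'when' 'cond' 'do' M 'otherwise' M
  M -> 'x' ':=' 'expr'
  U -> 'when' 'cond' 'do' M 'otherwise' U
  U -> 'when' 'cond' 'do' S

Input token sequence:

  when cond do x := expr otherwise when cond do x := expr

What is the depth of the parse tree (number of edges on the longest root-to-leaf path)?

5

[S [U when cond do [M x := expr] otherwise [U when cond do [S [M x := expr]]]]]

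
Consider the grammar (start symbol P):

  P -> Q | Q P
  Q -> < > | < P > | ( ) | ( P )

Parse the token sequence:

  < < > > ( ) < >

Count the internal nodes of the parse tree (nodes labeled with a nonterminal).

[P [Q < [P [Q < >]] >] [P [Q ( )] [P [Q < >]]]]

8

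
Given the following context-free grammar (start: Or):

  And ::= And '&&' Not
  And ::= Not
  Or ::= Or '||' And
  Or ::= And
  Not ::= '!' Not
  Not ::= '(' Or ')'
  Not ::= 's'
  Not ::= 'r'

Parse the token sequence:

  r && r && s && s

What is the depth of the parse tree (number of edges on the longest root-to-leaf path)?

[Or [And [And [And [And [Not r]] && [Not r]] && [Not s]] && [Not s]]]

6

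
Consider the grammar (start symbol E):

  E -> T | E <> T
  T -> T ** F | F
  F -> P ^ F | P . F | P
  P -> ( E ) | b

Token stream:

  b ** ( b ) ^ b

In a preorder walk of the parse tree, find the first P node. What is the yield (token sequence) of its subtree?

b

[E [T [T [F [P b]]] ** [F [P ( [E [T [F [P b]]]] )] ^ [F [P b]]]]]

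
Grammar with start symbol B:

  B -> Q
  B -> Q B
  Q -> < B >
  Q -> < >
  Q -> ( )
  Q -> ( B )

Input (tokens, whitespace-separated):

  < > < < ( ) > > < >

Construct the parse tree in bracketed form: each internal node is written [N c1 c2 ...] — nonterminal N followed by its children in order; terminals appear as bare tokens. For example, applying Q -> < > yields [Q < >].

B
Q B
< > B
< > Q B
< > < B > B
< > < Q > B
< > < < B > > B
< > < < Q > > B
< > < < ( ) > > B
< > < < ( ) > > Q
< > < < ( ) > > < >

[B [Q < >] [B [Q < [B [Q < [B [Q ( )]] >]] >] [B [Q < >]]]]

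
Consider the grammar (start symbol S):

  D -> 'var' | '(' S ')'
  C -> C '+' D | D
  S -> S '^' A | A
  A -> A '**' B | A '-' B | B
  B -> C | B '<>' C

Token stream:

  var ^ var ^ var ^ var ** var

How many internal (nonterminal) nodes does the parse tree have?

24

[S [S [S [S [A [B [C [D var]]]]] ^ [A [B [C [D var]]]]] ^ [A [B [C [D var]]]]] ^ [A [A [B [C [D var]]]] ** [B [C [D var]]]]]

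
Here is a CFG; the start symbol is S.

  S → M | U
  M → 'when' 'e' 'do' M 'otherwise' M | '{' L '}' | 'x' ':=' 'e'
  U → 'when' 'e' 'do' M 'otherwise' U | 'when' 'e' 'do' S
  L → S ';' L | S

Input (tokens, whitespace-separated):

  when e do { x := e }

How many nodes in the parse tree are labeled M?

2

[S [U when e do [S [M { [L [S [M x := e]]] }]]]]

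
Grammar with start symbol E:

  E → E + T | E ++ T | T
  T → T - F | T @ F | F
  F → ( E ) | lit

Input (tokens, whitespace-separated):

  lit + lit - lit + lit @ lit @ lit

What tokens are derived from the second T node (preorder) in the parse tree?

lit - lit

[E [E [E [T [F lit]]] + [T [T [F lit]] - [F lit]]] + [T [T [T [F lit]] @ [F lit]] @ [F lit]]]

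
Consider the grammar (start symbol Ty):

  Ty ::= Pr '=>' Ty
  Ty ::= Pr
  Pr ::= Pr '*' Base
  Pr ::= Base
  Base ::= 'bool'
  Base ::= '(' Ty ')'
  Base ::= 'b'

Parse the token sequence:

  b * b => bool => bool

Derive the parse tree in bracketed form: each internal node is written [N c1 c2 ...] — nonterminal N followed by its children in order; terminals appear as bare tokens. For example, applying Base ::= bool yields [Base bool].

[Ty [Pr [Pr [Base b]] * [Base b]] => [Ty [Pr [Base bool]] => [Ty [Pr [Base bool]]]]]

Ty
Pr => Ty
Pr * Base => Ty
Base * Base => Ty
b * Base => Ty
b * b => Ty
b * b => Pr => Ty
b * b => Base => Ty
b * b => bool => Ty
b * b => bool => Pr
b * b => bool => Base
b * b => bool => bool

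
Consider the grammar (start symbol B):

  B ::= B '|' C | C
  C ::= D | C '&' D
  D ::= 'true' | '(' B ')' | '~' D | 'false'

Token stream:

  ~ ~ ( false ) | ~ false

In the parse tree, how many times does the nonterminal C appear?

3

[B [B [C [D ~ [D ~ [D ( [B [C [D false]]] )]]]]] | [C [D ~ [D false]]]]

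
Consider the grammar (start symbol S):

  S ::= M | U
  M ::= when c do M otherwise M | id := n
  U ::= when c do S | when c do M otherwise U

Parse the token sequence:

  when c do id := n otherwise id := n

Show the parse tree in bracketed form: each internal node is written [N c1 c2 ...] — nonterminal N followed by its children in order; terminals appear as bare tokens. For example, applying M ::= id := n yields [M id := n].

[S [M when c do [M id := n] otherwise [M id := n]]]

S
M
when c do M otherwise M
when c do id := n otherwise M
when c do id := n otherwise id := n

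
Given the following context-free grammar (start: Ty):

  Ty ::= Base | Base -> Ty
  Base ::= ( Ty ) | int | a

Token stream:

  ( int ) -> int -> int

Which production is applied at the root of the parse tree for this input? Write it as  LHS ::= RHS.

Ty ::= Base -> Ty

[Ty [Base ( [Ty [Base int]] )] -> [Ty [Base int] -> [Ty [Base int]]]]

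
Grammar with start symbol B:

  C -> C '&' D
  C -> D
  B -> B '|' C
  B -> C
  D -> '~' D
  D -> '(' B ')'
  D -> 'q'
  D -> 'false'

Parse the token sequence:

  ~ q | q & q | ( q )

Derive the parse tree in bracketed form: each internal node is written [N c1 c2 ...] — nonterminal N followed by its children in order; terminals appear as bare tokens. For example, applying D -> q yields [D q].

B
B | C
B | C | C
C | C | C
D | C | C
~ D | C | C
~ q | C | C
~ q | C & D | C
~ q | D & D | C
~ q | q & D | C
~ q | q & q | C
~ q | q & q | D
~ q | q & q | ( B )
~ q | q & q | ( C )
~ q | q & q | ( D )
~ q | q & q | ( q )

[B [B [B [C [D ~ [D q]]]] | [C [C [D q]] & [D q]]] | [C [D ( [B [C [D q]]] )]]]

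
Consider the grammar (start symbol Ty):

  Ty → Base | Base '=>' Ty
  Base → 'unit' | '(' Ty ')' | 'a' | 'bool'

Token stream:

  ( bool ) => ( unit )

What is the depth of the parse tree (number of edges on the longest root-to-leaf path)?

[Ty [Base ( [Ty [Base bool]] )] => [Ty [Base ( [Ty [Base unit]] )]]]

5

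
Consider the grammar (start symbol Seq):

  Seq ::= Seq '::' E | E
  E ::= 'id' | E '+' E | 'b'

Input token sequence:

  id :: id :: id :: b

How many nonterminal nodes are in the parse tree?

[Seq [Seq [Seq [Seq [E id]] :: [E id]] :: [E id]] :: [E b]]

8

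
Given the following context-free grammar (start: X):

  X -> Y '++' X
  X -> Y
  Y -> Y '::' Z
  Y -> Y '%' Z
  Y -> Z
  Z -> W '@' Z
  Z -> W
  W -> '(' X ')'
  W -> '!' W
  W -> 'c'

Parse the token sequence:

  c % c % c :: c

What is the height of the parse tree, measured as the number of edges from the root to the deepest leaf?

7

[X [Y [Y [Y [Y [Z [W c]]] % [Z [W c]]] % [Z [W c]]] :: [Z [W c]]]]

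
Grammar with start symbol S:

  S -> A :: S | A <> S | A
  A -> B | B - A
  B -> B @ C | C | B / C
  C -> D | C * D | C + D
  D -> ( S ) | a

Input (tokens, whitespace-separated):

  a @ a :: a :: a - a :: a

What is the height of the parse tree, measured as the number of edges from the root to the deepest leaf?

[S [A [B [B [C [D a]]] @ [C [D a]]]] :: [S [A [B [C [D a]]]] :: [S [A [B [C [D a]]] - [A [B [C [D a]]]]] :: [S [A [B [C [D a]]]]]]]]

8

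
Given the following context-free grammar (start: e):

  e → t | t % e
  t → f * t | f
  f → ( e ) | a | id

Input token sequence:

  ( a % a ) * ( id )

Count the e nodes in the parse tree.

[e [t [f ( [e [t [f a]] % [e [t [f a]]]] )] * [t [f ( [e [t [f id]]] )]]]]

4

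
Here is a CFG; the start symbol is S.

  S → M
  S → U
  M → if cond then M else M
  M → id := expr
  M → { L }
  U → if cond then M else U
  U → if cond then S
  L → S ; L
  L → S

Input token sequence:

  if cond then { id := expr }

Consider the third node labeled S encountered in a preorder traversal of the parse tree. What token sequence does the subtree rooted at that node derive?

[S [U if cond then [S [M { [L [S [M id := expr]]] }]]]]

id := expr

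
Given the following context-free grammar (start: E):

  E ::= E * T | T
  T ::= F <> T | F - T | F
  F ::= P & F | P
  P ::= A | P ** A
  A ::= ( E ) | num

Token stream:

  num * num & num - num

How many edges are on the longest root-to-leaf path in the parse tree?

6

[E [E [T [F [P [A num]]]]] * [T [F [P [A num]] & [F [P [A num]]]] - [T [F [P [A num]]]]]]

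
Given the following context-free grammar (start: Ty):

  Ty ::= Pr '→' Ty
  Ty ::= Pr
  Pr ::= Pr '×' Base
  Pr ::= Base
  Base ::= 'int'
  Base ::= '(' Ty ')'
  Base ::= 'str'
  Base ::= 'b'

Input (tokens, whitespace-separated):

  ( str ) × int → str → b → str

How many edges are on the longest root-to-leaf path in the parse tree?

7

[Ty [Pr [Pr [Base ( [Ty [Pr [Base str]]] )]] × [Base int]] → [Ty [Pr [Base str]] → [Ty [Pr [Base b]] → [Ty [Pr [Base str]]]]]]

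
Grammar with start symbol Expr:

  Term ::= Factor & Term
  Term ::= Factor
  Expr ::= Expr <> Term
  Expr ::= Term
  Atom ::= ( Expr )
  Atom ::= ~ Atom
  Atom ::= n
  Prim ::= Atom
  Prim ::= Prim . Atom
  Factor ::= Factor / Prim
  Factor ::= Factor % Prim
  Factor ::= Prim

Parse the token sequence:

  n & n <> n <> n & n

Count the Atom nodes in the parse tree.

5

[Expr [Expr [Expr [Term [Factor [Prim [Atom n]]] & [Term [Factor [Prim [Atom n]]]]]] <> [Term [Factor [Prim [Atom n]]]]] <> [Term [Factor [Prim [Atom n]]] & [Term [Factor [Prim [Atom n]]]]]]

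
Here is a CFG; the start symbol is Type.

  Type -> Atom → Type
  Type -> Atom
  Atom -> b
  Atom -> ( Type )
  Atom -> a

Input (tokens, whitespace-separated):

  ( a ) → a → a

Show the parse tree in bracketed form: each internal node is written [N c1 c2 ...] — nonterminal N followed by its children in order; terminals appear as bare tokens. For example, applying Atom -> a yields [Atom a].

[Type [Atom ( [Type [Atom a]] )] → [Type [Atom a] → [Type [Atom a]]]]

Type
Atom → Type
( Type ) → Type
( Atom ) → Type
( a ) → Type
( a ) → Atom → Type
( a ) → a → Type
( a ) → a → Atom
( a ) → a → a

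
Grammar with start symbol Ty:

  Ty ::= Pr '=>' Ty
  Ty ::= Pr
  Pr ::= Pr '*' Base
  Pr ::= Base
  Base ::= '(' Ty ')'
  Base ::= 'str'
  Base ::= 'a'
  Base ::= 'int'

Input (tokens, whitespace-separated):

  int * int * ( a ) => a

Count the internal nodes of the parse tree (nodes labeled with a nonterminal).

13

[Ty [Pr [Pr [Pr [Base int]] * [Base int]] * [Base ( [Ty [Pr [Base a]]] )]] => [Ty [Pr [Base a]]]]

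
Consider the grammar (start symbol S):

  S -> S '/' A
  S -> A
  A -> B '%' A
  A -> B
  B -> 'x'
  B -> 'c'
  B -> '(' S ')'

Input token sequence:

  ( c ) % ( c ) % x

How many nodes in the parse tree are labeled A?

[S [A [B ( [S [A [B c]]] )] % [A [B ( [S [A [B c]]] )] % [A [B x]]]]]

5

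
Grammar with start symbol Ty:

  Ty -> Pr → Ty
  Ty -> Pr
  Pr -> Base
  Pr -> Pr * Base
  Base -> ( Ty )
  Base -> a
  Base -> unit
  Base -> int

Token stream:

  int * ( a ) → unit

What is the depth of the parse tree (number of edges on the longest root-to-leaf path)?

6

[Ty [Pr [Pr [Base int]] * [Base ( [Ty [Pr [Base a]]] )]] → [Ty [Pr [Base unit]]]]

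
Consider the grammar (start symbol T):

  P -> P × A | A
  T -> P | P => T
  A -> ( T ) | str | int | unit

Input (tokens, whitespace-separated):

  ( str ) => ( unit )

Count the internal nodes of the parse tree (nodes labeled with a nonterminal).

[T [P [A ( [T [P [A str]]] )]] => [T [P [A ( [T [P [A unit]]] )]]]]

12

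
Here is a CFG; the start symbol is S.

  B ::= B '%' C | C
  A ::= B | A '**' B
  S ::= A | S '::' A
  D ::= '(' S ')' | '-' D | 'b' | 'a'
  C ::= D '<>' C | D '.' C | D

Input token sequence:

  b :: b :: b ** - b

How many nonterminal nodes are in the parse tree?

20

[S [S [S [A [B [C [D b]]]]] :: [A [B [C [D b]]]]] :: [A [A [B [C [D b]]]] ** [B [C [D - [D b]]]]]]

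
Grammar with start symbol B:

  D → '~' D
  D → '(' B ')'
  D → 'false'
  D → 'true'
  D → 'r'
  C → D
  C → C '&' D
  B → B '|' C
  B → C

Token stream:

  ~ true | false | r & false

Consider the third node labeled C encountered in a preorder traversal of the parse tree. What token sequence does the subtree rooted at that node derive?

r & false

[B [B [B [C [D ~ [D true]]]] | [C [D false]]] | [C [C [D r]] & [D false]]]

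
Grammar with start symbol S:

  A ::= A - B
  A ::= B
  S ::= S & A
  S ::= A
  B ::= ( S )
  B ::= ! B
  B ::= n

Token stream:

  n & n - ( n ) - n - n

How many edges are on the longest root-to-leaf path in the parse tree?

8

[S [S [A [B n]]] & [A [A [A [A [B n]] - [B ( [S [A [B n]]] )]] - [B n]] - [B n]]]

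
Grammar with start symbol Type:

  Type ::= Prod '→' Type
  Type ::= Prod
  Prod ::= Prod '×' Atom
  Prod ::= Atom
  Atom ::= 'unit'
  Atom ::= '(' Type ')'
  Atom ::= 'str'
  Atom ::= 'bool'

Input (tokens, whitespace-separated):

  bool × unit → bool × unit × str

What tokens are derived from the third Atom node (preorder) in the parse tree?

bool

[Type [Prod [Prod [Atom bool]] × [Atom unit]] → [Type [Prod [Prod [Prod [Atom bool]] × [Atom unit]] × [Atom str]]]]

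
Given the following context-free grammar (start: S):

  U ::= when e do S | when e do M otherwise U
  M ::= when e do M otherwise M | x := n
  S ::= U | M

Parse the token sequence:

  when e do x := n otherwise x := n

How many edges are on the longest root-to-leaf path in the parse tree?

[S [M when e do [M x := n] otherwise [M x := n]]]

3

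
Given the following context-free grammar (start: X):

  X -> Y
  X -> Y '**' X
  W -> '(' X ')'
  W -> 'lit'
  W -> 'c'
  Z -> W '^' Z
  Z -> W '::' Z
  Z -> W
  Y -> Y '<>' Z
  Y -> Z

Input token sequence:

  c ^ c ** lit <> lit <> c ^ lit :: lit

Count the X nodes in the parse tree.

[X [Y [Z [W c] ^ [Z [W c]]]] ** [X [Y [Y [Y [Z [W lit]]] <> [Z [W lit]]] <> [Z [W c] ^ [Z [W lit] :: [Z [W lit]]]]]]]

2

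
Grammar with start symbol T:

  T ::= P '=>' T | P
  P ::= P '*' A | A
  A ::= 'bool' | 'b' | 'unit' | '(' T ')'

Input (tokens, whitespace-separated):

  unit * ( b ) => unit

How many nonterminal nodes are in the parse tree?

11

[T [P [P [A unit]] * [A ( [T [P [A b]]] )]] => [T [P [A unit]]]]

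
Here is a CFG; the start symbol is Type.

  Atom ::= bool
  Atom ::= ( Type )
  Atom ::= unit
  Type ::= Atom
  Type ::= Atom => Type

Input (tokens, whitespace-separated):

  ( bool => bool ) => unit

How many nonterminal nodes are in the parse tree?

[Type [Atom ( [Type [Atom bool] => [Type [Atom bool]]] )] => [Type [Atom unit]]]

8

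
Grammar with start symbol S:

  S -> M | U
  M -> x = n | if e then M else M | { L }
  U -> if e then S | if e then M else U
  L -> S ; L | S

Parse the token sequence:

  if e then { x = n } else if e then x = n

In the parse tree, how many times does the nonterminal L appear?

1

[S [U if e then [M { [L [S [M x = n]]] }] else [U if e then [S [M x = n]]]]]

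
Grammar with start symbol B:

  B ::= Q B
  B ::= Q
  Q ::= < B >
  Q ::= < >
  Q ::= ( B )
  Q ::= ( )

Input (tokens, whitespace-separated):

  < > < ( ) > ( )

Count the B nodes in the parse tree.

4

[B [Q < >] [B [Q < [B [Q ( )]] >] [B [Q ( )]]]]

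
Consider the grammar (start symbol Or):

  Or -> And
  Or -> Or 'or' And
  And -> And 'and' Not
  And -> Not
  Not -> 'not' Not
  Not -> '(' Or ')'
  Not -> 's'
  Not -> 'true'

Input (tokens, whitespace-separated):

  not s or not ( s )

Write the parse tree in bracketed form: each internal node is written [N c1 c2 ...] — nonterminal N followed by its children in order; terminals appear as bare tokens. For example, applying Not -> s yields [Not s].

Or
Or or And
And or And
Not or And
not Not or And
not s or And
not s or Not
not s or not Not
not s or not ( Or )
not s or not ( And )
not s or not ( Not )
not s or not ( s )

[Or [Or [And [Not not [Not s]]]] or [And [Not not [Not ( [Or [And [Not s]]] )]]]]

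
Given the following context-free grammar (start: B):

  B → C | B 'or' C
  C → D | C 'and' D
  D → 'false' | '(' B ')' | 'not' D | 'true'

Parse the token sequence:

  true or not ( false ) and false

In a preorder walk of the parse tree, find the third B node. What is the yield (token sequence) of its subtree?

false

[B [B [C [D true]]] or [C [C [D not [D ( [B [C [D false]]] )]]] and [D false]]]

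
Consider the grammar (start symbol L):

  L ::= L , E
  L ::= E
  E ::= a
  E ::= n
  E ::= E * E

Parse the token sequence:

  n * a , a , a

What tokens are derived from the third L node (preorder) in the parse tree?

n * a

[L [L [L [E [E n] * [E a]]] , [E a]] , [E a]]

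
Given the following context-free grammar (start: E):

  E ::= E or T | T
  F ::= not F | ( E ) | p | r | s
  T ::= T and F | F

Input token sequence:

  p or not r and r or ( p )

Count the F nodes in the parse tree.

6

[E [E [E [T [F p]]] or [T [T [F not [F r]]] and [F r]]] or [T [F ( [E [T [F p]]] )]]]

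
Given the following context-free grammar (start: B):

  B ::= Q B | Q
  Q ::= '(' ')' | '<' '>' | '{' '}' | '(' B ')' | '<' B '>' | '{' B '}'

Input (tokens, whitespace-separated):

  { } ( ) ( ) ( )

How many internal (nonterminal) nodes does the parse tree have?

[B [Q { }] [B [Q ( )] [B [Q ( )] [B [Q ( )]]]]]

8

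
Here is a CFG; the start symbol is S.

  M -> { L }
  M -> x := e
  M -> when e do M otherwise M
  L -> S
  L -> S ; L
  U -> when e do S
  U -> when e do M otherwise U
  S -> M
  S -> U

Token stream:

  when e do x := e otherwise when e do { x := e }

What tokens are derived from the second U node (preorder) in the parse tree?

[S [U when e do [M x := e] otherwise [U when e do [S [M { [L [S [M x := e]]] }]]]]]

when e do { x := e }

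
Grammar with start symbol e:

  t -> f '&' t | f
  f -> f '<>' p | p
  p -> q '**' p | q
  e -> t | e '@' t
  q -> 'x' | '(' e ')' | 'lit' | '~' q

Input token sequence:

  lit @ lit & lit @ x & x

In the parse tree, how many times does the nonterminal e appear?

3

[e [e [e [t [f [p [q lit]]]]] @ [t [f [p [q lit]]] & [t [f [p [q lit]]]]]] @ [t [f [p [q x]]] & [t [f [p [q x]]]]]]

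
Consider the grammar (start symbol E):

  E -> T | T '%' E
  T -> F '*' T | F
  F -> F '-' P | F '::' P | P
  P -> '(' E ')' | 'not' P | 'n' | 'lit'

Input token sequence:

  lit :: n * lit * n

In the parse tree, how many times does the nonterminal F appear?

4

[E [T [F [F [P lit]] :: [P n]] * [T [F [P lit]] * [T [F [P n]]]]]]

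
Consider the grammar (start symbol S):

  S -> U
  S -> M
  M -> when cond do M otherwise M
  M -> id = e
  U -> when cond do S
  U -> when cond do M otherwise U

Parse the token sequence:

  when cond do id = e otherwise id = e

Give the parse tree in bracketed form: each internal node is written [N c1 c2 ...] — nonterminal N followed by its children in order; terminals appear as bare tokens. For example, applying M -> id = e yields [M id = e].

[S [M when cond do [M id = e] otherwise [M id = e]]]

S
M
when cond do M otherwise M
when cond do id = e otherwise M
when cond do id = e otherwise id = e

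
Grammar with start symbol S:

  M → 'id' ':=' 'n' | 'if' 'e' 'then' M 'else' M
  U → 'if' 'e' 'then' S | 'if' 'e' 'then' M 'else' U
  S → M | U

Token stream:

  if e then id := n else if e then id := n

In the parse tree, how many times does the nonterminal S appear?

2

[S [U if e then [M id := n] else [U if e then [S [M id := n]]]]]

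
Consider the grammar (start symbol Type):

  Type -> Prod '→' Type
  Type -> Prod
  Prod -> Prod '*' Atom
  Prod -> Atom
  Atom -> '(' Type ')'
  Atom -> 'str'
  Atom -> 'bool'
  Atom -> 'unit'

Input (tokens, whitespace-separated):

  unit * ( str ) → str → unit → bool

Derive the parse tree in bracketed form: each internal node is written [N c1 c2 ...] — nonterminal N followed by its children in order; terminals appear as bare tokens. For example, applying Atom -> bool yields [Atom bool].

Type
Prod → Type
Prod * Atom → Type
Atom * Atom → Type
unit * Atom → Type
unit * ( Type ) → Type
unit * ( Prod ) → Type
unit * ( Atom ) → Type
unit * ( str ) → Type
unit * ( str ) → Prod → Type
unit * ( str ) → Atom → Type
unit * ( str ) → str → Type
unit * ( str ) → str → Prod → Type
unit * ( str ) → str → Atom → Type
unit * ( str ) → str → unit → Type
unit * ( str ) → str → unit → Prod
unit * ( str ) → str → unit → Atom
unit * ( str ) → str → unit → bool

[Type [Prod [Prod [Atom unit]] * [Atom ( [Type [Prod [Atom str]]] )]] → [Type [Prod [Atom str]] → [Type [Prod [Atom unit]] → [Type [Prod [Atom bool]]]]]]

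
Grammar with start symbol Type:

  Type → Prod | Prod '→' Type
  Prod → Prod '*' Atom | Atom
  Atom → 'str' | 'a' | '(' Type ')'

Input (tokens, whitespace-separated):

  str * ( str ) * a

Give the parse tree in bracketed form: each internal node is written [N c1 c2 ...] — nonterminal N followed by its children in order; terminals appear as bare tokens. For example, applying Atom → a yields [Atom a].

Type
Prod
Prod * Atom
Prod * Atom * Atom
Atom * Atom * Atom
str * Atom * Atom
str * ( Type ) * Atom
str * ( Prod ) * Atom
str * ( Atom ) * Atom
str * ( str ) * Atom
str * ( str ) * a

[Type [Prod [Prod [Prod [Atom str]] * [Atom ( [Type [Prod [Atom str]]] )]] * [Atom a]]]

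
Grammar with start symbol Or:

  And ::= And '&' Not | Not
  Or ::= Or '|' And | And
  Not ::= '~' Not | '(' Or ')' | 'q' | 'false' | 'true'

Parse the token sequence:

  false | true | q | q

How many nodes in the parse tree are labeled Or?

[Or [Or [Or [Or [And [Not false]]] | [And [Not true]]] | [And [Not q]]] | [And [Not q]]]

4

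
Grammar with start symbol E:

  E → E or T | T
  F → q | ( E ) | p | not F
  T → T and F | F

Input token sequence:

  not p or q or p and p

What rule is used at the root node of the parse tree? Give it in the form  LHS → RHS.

E → E or T

[E [E [E [T [F not [F p]]]] or [T [F q]]] or [T [T [F p]] and [F p]]]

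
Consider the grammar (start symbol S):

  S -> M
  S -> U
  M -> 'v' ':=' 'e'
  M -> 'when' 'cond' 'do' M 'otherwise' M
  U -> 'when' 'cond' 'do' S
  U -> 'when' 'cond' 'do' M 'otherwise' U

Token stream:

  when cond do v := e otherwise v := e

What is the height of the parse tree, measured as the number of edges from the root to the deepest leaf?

3

[S [M when cond do [M v := e] otherwise [M v := e]]]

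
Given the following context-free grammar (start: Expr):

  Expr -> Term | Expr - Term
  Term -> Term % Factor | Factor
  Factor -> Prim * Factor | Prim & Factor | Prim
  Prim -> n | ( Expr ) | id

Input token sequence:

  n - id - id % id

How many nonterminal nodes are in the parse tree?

15

[Expr [Expr [Expr [Term [Factor [Prim n]]]] - [Term [Factor [Prim id]]]] - [Term [Term [Factor [Prim id]]] % [Factor [Prim id]]]]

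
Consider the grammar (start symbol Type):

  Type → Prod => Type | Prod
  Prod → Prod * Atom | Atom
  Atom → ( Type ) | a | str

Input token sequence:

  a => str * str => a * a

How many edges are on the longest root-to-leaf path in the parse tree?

[Type [Prod [Atom a]] => [Type [Prod [Prod [Atom str]] * [Atom str]] => [Type [Prod [Prod [Atom a]] * [Atom a]]]]]

6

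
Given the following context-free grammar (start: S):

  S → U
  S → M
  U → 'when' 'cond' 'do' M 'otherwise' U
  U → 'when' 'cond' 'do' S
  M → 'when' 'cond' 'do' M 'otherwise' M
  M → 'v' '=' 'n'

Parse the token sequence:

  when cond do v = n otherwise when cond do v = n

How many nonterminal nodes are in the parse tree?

6

[S [U when cond do [M v = n] otherwise [U when cond do [S [M v = n]]]]]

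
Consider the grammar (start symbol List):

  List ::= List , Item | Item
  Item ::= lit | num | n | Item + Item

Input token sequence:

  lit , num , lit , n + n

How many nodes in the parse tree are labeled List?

4

[List [List [List [List [Item lit]] , [Item num]] , [Item lit]] , [Item [Item n] + [Item n]]]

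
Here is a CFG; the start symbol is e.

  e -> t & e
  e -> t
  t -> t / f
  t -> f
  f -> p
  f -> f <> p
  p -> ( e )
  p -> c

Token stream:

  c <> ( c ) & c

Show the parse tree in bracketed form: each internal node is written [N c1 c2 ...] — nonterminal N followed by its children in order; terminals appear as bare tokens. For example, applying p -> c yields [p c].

e
t & e
f & e
f <> p & e
p <> p & e
c <> p & e
c <> ( e ) & e
c <> ( t ) & e
c <> ( f ) & e
c <> ( p ) & e
c <> ( c ) & e
c <> ( c ) & t
c <> ( c ) & f
c <> ( c ) & p
c <> ( c ) & c

[e [t [f [f [p c]] <> [p ( [e [t [f [p c]]]] )]]] & [e [t [f [p c]]]]]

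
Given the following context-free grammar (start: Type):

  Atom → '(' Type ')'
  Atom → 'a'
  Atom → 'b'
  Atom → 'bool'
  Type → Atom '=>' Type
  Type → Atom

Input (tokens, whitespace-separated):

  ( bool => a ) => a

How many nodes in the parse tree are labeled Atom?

4

[Type [Atom ( [Type [Atom bool] => [Type [Atom a]]] )] => [Type [Atom a]]]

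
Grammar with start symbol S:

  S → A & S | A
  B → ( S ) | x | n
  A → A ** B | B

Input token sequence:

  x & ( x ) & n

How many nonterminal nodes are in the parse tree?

12

[S [A [B x]] & [S [A [B ( [S [A [B x]]] )]] & [S [A [B n]]]]]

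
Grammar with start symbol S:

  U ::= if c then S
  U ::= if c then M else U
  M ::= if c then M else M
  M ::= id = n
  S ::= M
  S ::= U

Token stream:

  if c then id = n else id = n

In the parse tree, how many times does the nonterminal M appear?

3

[S [M if c then [M id = n] else [M id = n]]]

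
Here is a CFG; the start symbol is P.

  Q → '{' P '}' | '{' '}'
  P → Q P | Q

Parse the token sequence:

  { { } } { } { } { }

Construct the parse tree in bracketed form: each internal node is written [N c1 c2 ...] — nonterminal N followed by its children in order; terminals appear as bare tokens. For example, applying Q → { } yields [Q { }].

P
Q P
{ P } P
{ Q } P
{ { } } P
{ { } } Q P
{ { } } { } P
{ { } } { } Q P
{ { } } { } { } P
{ { } } { } { } Q
{ { } } { } { } { }

[P [Q { [P [Q { }]] }] [P [Q { }] [P [Q { }] [P [Q { }]]]]]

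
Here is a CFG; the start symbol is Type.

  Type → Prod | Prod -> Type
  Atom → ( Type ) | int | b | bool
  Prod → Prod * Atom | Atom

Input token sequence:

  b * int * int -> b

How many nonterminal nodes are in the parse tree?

10

[Type [Prod [Prod [Prod [Atom b]] * [Atom int]] * [Atom int]] -> [Type [Prod [Atom b]]]]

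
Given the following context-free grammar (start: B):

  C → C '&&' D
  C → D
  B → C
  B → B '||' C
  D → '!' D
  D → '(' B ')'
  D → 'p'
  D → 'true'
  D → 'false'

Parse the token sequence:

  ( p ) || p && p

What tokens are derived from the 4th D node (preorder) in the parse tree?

p

[B [B [C [D ( [B [C [D p]]] )]]] || [C [C [D p]] && [D p]]]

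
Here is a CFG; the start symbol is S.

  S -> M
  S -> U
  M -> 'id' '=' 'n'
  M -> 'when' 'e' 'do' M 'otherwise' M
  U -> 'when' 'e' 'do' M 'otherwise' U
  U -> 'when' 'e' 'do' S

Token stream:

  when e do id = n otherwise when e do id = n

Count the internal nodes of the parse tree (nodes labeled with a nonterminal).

6

[S [U when e do [M id = n] otherwise [U when e do [S [M id = n]]]]]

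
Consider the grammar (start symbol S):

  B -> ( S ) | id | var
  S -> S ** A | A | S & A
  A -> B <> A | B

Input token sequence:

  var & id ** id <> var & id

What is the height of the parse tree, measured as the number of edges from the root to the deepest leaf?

[S [S [S [S [A [B var]]] & [A [B id]]] ** [A [B id] <> [A [B var]]]] & [A [B id]]]

6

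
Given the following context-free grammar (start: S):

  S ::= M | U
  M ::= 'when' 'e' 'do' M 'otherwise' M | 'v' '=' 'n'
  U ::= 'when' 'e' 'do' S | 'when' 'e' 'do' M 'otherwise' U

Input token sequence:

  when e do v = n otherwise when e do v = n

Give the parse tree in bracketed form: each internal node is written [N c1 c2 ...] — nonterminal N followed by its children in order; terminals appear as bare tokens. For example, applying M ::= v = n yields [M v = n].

S
U
when e do M otherwise U
when e do v = n otherwise U
when e do v = n otherwise when e do S
when e do v = n otherwise when e do M
when e do v = n otherwise when e do v = n

[S [U when e do [M v = n] otherwise [U when e do [S [M v = n]]]]]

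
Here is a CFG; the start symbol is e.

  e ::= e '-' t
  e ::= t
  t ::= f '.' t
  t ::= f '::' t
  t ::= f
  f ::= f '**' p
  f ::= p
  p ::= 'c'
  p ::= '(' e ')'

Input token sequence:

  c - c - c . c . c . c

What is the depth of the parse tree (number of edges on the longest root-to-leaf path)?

[e [e [e [t [f [p c]]]] - [t [f [p c]]]] - [t [f [p c]] . [t [f [p c]] . [t [f [p c]] . [t [f [p c]]]]]]]

7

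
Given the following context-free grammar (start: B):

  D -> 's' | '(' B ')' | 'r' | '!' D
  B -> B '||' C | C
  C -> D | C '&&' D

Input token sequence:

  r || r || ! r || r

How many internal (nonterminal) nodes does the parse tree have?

13

[B [B [B [B [C [D r]]] || [C [D r]]] || [C [D ! [D r]]]] || [C [D r]]]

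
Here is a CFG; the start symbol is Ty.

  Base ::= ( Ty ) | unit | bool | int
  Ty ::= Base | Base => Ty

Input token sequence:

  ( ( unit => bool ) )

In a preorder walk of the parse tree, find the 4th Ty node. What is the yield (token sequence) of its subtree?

[Ty [Base ( [Ty [Base ( [Ty [Base unit] => [Ty [Base bool]]] )]] )]]

bool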